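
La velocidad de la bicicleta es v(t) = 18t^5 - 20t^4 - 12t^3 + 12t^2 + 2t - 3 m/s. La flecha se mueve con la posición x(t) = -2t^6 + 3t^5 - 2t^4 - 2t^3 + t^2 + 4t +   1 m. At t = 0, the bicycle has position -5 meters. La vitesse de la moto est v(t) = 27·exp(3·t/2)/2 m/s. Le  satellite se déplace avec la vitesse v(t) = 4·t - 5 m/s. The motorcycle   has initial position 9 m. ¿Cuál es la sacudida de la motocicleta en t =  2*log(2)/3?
Debemos derivar nuestra ecuación de la velocidad v(t) = 27·exp(3·t/2)/2 2 veces. Derivando la velocidad, obtenemos la aceleración: a(t) = 81·exp(3·t/2)/4. Derivando la aceleración, obtenemos la sacudida: j(t) = 243·exp(3·t/2)/8. Usando j(t) = 243·exp(3·t/2)/8 y sustituyendo t = 2*log(2)/3, encontramos j = 243/4.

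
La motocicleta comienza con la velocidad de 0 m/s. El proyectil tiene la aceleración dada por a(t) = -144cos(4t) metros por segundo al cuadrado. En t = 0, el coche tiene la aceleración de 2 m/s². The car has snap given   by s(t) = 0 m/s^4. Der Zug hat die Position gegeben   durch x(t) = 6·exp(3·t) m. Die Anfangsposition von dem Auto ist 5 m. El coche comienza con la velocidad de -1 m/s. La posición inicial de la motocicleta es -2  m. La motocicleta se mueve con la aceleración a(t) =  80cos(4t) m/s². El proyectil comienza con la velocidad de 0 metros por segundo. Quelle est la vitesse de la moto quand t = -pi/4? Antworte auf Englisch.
We need to integrate our acceleration equation a(t) = 80·cos(4·t) 1 time. The integral of acceleration, with v(0) = 0, gives velocity: v(t) = 20·sin(4·t). We have velocity v(t) = 20·sin(4·t). Substituting t = -pi/4: v(-pi/4) = 0.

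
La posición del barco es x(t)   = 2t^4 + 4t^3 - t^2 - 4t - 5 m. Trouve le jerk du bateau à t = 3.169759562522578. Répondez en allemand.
Wir müssen unsere Gleichung für die Position x(t) = 2·t^4 + 4·t^3 - t^2 - 4·t - 5 3-mal ableiten. Mit d/dt von x(t) finden wir v(t) = 8·t^3 + 12·t^2 - 2·t - 4. Durch Ableiten von der Geschwindigkeit erhalten wir die Beschleunigung: a(t) = 24·t^2 + 24·t - 2. Mit d/dt von a(t) finden wir j(t) = 48·t + 24. Mit j(t) = 48·t + 24 und Einsetzen von t = 3.169759562522578, finden wir j = 176.148459001084.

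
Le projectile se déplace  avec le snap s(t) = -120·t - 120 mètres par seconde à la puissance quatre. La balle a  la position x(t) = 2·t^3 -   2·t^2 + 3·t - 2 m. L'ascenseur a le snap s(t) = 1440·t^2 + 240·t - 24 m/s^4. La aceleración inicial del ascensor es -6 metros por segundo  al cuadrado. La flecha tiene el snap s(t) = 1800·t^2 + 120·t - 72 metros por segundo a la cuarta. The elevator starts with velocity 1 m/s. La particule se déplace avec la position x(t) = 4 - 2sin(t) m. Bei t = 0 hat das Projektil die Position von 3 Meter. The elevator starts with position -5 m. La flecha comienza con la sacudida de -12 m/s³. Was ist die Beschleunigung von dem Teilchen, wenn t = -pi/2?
Ausgehend von der Position x(t) = 4 - 2·sin(t), nehmen wir 2 Ableitungen. Durch Ableiten von der Position erhalten wir die Geschwindigkeit: v(t) = -2·cos(t). Durch Ableiten von der Geschwindigkeit erhalten wir die Beschleunigung: a(t) = 2·sin(t). Wir haben die Beschleunigung a(t) = 2·sin(t). Durch Einsetzen von t = -pi/2: a(-pi/2) = -2.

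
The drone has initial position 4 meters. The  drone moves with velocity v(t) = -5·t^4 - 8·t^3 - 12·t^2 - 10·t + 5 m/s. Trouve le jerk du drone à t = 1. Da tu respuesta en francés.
Pour résoudre ceci, nous devons prendre 2 dérivées de notre équation de la vitesse v(t) = -5·t^4 - 8·t^3 - 12·t^2 - 10·t + 5. En prenant d/dt de v(t), nous trouvons a(t) = -20·t^3 - 24·t^2 - 24·t - 10. La dérivée de l'accélération donne le jerk: j(t) = -60·t^2 - 48·t - 24. Nous avons le jerk j(t) = -60·t^2 - 48·t - 24. En substituant t = 1: j(1) = -132.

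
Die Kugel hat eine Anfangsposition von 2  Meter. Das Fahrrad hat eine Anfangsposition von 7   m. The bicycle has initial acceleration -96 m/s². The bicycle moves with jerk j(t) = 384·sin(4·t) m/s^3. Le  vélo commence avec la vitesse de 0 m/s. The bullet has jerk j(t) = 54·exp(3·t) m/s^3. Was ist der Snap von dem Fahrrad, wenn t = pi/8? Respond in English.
To solve this, we need to take 1 derivative of our jerk equation j(t) = 384·sin(4·t). Taking d/dt of j(t), we find s(t) = 1536·cos(4·t). From the given snap equation s(t) = 1536·cos(4·t), we substitute t = pi/8 to get s = 0.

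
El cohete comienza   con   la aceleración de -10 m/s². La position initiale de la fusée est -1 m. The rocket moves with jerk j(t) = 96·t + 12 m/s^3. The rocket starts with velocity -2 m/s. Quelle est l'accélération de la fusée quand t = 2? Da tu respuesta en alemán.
Ausgehend von dem Ruck j(t) = 96·t + 12, nehmen wir 1 Integral. Durch Integration von dem Ruck und Verwendung der Anfangsbedingung a(0) = -10, erhalten wir a(t) = 48·t^2 + 12·t - 10. Wir haben die Beschleunigung a(t) = 48·t^2 + 12·t - 10. Durch Einsetzen von t = 2: a(2) = 206.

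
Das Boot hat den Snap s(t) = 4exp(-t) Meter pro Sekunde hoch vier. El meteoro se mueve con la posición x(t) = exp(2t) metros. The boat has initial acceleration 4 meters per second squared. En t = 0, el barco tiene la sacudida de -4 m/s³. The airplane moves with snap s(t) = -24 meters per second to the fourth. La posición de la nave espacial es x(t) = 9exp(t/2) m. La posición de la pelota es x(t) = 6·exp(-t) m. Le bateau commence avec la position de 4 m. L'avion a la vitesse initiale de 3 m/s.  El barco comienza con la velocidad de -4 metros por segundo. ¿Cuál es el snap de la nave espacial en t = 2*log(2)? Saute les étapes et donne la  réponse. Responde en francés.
À t = 2*log(2), s = 9/8.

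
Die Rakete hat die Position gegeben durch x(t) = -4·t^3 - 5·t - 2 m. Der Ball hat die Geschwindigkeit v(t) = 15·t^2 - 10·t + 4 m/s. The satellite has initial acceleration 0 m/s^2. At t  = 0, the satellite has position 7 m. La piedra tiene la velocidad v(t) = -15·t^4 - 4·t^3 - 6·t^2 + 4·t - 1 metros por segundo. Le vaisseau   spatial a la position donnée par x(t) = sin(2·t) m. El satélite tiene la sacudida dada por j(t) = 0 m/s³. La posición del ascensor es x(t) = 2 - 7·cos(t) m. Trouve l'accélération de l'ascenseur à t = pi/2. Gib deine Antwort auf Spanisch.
Debemos derivar nuestra ecuación de la posición x(t) = 2 - 7·cos(t) 2 veces. Tomando d/dt de x(t), encontramos v(t) = 7·sin(t). Derivando la velocidad, obtenemos la aceleración: a(t) = 7·cos(t). Tenemos la aceleración a(t) = 7·cos(t). Sustituyendo t = pi/2: a(pi/2) = 0.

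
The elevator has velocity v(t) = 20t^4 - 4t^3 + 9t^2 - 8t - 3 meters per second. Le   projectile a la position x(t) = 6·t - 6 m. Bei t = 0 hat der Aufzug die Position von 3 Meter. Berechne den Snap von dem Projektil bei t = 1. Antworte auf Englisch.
We must differentiate our position equation x(t) = 6·t - 6 4 times. Taking d/dt of x(t), we find v(t) = 6. Differentiating velocity, we get acceleration: a(t) = 0. Differentiating acceleration, we get jerk: j(t) = 0. Taking d/dt of j(t), we find s(t) = 0. Using s(t) = 0 and substituting t = 1, we find s = 0.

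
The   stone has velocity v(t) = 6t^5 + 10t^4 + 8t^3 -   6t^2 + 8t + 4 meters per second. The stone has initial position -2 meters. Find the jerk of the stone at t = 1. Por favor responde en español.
Partiendo de la velocidad v(t) = 6·t^5 + 10·t^4 + 8·t^3 - 6·t^2 + 8·t + 4, tomamos 2 derivadas. La derivada de la velocidad da la aceleración: a(t) = 30·t^4 + 40·t^3 + 24·t^2 - 12·t + 8. La derivada de la aceleración da la sacudida: j(t) = 120·t^3 + 120·t^2 + 48·t - 12. De la ecuación de la sacudida j(t) = 120·t^3 + 120·t^2 + 48·t - 12, sustituimos t = 1 para obtener j = 276.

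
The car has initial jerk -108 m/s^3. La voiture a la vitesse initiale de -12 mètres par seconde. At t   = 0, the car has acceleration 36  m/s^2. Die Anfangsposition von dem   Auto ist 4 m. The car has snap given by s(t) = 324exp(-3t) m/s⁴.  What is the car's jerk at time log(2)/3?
To solve this, we need to take 1 antiderivative of our snap equation s(t) = 324·exp(-3·t). The antiderivative of snap, with j(0) = -108, gives jerk: j(t) = -108·exp(-3·t). From the given jerk equation j(t) = -108·exp(-3·t), we substitute t = log(2)/3 to get j = -54.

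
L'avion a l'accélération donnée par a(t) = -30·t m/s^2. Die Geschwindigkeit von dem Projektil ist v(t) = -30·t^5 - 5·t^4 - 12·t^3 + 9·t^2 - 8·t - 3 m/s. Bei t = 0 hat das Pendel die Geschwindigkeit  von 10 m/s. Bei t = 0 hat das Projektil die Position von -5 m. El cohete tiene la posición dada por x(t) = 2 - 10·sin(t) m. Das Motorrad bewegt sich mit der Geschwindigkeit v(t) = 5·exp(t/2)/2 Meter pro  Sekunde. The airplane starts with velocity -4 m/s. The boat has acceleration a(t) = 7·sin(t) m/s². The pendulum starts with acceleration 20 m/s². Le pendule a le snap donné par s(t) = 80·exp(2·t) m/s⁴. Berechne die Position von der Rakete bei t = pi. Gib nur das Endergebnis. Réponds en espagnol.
x(pi) = 2.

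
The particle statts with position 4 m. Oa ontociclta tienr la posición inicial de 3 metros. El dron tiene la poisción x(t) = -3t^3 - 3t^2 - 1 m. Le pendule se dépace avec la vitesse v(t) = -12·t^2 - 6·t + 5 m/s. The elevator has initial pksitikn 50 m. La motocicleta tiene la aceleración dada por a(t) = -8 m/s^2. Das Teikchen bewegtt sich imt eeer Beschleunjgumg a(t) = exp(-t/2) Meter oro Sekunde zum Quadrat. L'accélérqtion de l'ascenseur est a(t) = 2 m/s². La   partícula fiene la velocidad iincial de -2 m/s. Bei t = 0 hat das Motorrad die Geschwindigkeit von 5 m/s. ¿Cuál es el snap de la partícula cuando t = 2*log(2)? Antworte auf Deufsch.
Um dies zu lösen, müssen wir 2 Ableitungen unserer Gleichung für die Beschleunigung a(t) = exp(-t/2) nehmen. Die Ableitung von der Beschleunigung ergibt den Ruck: j(t) = -exp(-t/2)/2. Mit d/dt von j(t) finden wir s(t) = exp(-t/2)/4. Wir haben den Snap s(t) = exp(-t/2)/4. Durch Einsetzen von t = 2*log(2): s(2*log(2)) = 1/8.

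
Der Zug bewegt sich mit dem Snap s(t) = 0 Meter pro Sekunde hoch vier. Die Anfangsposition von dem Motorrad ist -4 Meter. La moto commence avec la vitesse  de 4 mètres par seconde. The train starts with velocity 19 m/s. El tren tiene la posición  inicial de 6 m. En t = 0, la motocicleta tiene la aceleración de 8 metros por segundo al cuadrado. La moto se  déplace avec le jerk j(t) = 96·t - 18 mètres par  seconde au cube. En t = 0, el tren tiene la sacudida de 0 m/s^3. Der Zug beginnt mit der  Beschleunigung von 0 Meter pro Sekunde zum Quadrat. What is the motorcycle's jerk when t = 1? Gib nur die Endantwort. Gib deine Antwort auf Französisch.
À t = 1, j = 78.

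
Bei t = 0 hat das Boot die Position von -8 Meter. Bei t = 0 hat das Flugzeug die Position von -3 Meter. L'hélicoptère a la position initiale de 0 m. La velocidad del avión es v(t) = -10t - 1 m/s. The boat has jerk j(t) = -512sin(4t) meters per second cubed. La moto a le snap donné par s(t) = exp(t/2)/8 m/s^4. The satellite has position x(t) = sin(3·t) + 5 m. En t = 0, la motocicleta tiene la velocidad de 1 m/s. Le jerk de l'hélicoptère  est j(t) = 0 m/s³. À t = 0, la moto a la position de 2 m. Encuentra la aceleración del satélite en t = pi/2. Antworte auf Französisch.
En partant de la position x(t) = sin(3·t) + 5, nous prenons 2 dérivées. En dérivant la position, nous obtenons la vitesse: v(t) = 3·cos(3·t). En prenant d/dt de v(t), nous trouvons a(t) = -9·sin(3·t). De l'équation de l'accélération a(t) = -9·sin(3·t), nous substituons t = pi/2 pour obtenir a = 9.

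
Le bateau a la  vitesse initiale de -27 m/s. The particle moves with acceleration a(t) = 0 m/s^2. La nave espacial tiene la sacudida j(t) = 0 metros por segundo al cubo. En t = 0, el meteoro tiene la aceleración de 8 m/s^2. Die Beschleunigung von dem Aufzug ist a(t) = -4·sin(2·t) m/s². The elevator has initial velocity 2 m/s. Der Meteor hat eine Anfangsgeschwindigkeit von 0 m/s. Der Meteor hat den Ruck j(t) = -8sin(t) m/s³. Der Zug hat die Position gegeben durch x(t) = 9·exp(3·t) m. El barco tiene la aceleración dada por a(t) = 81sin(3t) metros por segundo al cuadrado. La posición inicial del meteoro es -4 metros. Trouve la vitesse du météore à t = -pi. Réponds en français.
En partant du jerk j(t) = -8·sin(t), nous prenons 2 primitives. En intégrant le jerk et en utilisant la condition initiale a(0) = 8, nous obtenons a(t) = 8·cos(t). En prenant ∫a(t)dt et en appliquant v(0) = 0, nous trouvons v(t) = 8·sin(t). Nous avons la vitesse v(t) = 8·sin(t). En substituant t = -pi: v(-pi) = 0.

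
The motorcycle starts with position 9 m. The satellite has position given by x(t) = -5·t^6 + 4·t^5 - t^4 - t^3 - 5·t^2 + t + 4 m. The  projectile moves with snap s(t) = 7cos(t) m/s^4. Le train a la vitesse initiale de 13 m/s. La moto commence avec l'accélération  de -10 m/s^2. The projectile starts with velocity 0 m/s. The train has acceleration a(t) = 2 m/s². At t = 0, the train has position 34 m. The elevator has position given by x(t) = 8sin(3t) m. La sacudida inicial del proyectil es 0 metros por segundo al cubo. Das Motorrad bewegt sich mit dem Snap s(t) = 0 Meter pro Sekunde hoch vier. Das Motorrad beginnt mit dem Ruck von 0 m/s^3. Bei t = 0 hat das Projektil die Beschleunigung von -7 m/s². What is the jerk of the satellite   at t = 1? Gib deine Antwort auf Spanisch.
Para resolver esto, necesitamos tomar 3 derivadas de nuestra ecuación de la posición x(t) = -5·t^6 + 4·t^5 - t^4 - t^3 - 5·t^2 + t + 4. Tomando d/dt de x(t), encontramos v(t) = -30·t^5 + 20·t^4 - 4·t^3 - 3·t^2 - 10·t + 1. Tomando d/dt de v(t), encontramos a(t) = -150·t^4 + 80·t^3 - 12·t^2 - 6·t - 10. Derivando la aceleración, obtenemos la sacudida: j(t) = -600·t^3 + 240·t^2 - 24·t - 6. De la ecuación de la sacudida j(t) = -600·t^3 + 240·t^2 - 24·t - 6, sustituimos t = 1 para obtener j = -390.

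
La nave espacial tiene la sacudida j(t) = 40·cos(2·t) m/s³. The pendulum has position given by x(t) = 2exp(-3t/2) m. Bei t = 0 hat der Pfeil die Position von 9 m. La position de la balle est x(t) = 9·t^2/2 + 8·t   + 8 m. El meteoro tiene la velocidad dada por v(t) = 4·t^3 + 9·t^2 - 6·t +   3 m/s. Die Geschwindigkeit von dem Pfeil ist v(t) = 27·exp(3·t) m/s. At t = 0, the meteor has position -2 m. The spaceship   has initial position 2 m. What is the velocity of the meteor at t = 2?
From the given velocity equation v(t) = 4·t^3 + 9·t^2 - 6·t + 3, we substitute t = 2 to get v = 59.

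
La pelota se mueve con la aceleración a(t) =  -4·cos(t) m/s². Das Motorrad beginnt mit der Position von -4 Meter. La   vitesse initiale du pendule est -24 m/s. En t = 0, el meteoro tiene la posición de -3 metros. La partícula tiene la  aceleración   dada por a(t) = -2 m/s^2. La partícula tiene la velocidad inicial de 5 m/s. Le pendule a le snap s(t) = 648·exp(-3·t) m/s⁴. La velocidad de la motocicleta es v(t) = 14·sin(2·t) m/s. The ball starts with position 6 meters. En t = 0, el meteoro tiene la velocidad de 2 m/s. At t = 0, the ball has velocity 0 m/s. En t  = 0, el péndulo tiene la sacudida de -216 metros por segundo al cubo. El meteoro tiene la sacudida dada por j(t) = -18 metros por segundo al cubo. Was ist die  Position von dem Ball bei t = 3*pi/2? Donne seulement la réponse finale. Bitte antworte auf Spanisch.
En t = 3*pi/2, x = 2.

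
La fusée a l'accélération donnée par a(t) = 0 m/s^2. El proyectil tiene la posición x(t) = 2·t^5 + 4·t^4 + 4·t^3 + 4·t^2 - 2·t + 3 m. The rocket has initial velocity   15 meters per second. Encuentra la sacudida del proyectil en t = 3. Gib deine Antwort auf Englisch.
We must differentiate our position equation x(t) = 2·t^5 + 4·t^4 + 4·t^3 + 4·t^2 - 2·t + 3 3 times. Differentiating position, we get velocity: v(t) = 10·t^4 + 16·t^3 + 12·t^2 + 8·t - 2. Differentiating velocity, we get acceleration: a(t) = 40·t^3 + 48·t^2 + 24·t + 8. The derivative of acceleration gives jerk: j(t) = 120·t^2 + 96·t + 24. From the given jerk equation j(t) = 120·t^2 + 96·t + 24, we substitute t = 3 to get j = 1392.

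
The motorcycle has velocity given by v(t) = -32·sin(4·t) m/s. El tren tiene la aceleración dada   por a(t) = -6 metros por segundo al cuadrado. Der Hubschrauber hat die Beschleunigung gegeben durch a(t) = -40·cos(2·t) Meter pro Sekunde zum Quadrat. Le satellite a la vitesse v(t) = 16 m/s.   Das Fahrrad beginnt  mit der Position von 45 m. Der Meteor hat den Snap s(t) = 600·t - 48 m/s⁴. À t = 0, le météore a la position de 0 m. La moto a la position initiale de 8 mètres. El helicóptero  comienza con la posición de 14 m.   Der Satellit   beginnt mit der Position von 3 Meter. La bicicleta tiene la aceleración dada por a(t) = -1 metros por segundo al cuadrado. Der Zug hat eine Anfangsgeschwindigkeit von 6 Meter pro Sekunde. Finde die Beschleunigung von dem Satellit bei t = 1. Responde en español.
Para resolver esto, necesitamos tomar 1 derivada de nuestra ecuación de la velocidad v(t) = 16. Tomando d/dt de v(t), encontramos a(t) = 0. Usando a(t) = 0 y sustituyendo t = 1, encontramos a = 0.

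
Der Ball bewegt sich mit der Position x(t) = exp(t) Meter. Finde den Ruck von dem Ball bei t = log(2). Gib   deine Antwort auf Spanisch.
Partiendo de la posición x(t) = exp(t), tomamos 3 derivadas. Tomando d/dt de x(t), encontramos v(t) = exp(t). Derivando la velocidad, obtenemos la aceleración: a(t) = exp(t). Tomando d/dt de a(t), encontramos j(t) = exp(t). De la ecuación de la sacudida j(t) = exp(t), sustituimos t = log(2) para obtener j = 2.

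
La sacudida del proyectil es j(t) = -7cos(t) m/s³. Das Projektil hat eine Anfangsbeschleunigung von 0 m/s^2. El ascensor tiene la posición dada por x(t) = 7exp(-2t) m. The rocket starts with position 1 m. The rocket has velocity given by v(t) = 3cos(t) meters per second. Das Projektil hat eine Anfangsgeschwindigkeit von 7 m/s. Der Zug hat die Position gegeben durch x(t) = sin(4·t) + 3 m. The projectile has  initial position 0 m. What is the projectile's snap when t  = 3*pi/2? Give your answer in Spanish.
Partiendo de la sacudida j(t) = -7·cos(t), tomamos 1 derivada. La derivada de la sacudida da el snap: s(t) = 7·sin(t). Usando s(t) = 7·sin(t) y sustituyendo t = 3*pi/2, encontramos s = -7.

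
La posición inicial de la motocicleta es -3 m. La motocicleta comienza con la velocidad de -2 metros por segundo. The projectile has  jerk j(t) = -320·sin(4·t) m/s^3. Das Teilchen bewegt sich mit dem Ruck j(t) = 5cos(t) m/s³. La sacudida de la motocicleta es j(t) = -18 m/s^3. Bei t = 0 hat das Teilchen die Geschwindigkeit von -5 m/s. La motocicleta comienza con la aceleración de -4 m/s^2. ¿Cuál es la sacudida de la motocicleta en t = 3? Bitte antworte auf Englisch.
Using j(t) = -18 and substituting t = 3, we find j = -18.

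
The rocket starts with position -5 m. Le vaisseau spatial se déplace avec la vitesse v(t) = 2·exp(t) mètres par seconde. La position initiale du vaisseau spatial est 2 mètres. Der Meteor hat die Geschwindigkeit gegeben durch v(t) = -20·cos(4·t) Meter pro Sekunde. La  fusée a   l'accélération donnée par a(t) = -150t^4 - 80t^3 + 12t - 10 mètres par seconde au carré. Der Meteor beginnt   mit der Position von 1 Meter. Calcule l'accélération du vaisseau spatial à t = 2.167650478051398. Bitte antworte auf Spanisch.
Para resolver esto, necesitamos tomar 1 derivada de nuestra ecuación de la velocidad v(t) = 2·exp(t). Derivando la velocidad, obtenemos la aceleración: a(t) = 2·exp(t). De la ecuación de la aceleración a(t) = 2·exp(t), sustituimos t = 2.167650478051398 para obtener a = 17.4754608304146.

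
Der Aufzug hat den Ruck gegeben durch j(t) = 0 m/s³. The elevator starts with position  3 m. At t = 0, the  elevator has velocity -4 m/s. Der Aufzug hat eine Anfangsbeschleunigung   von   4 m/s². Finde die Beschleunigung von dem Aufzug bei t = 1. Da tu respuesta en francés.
Nous devons intégrer notre équation du jerk j(t) = 0 1 fois. En prenant ∫j(t)dt et en appliquant a(0) = 4, nous trouvons a(t) = 4. De l'équation de l'accélération a(t) = 4, nous substituons t = 1 pour obtenir a = 4.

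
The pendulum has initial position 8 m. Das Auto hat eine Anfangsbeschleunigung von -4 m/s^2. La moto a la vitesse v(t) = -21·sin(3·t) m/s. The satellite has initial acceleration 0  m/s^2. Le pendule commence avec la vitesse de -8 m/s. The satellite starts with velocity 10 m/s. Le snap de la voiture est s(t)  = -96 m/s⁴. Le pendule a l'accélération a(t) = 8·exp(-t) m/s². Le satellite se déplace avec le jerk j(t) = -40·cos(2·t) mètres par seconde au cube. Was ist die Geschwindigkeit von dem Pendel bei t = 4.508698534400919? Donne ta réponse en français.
Nous devons intégrer notre équation de l'accélération a(t) = 8·exp(-t) 1 fois. L'intégrale de l'accélération est la vitesse. En utilisant v(0) = -8, nous obtenons v(t) = -8·exp(-t). De l'équation de la vitesse v(t) = -8·exp(-t), nous substituons t = 4.508698534400919 pour obtenir v = -0.0881022688966126.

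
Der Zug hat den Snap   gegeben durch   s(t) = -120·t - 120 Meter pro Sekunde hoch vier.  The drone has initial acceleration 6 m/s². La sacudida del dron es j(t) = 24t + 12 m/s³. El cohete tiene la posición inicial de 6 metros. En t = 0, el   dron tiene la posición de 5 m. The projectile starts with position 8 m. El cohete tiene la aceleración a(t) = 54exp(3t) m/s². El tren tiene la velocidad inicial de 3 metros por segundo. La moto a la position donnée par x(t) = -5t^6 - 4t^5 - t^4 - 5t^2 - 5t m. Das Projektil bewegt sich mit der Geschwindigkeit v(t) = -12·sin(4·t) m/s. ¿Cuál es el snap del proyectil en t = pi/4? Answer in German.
Ausgehend von der Geschwindigkeit v(t) = -12·sin(4·t), nehmen wir 3 Ableitungen. Mit d/dt von v(t) finden wir a(t) = -48·cos(4·t). Die Ableitung von der Beschleunigung ergibt den Ruck: j(t) = 192·sin(4·t). Mit d/dt von j(t) finden wir s(t) = 768·cos(4·t). Aus der Gleichung für den Snap s(t) = 768·cos(4·t), setzen wir t = pi/4 ein und erhalten s = -768.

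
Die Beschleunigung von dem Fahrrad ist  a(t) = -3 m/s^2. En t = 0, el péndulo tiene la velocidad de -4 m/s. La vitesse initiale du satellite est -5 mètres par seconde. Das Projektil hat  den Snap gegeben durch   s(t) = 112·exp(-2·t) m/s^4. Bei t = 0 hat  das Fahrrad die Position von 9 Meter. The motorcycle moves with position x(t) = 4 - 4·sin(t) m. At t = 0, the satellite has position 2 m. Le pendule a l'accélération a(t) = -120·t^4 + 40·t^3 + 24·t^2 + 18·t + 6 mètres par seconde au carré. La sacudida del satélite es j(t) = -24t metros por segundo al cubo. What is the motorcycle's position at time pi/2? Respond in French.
En utilisant x(t) = 4 - 4·sin(t) et en substituant t = pi/2, nous trouvons x = 0.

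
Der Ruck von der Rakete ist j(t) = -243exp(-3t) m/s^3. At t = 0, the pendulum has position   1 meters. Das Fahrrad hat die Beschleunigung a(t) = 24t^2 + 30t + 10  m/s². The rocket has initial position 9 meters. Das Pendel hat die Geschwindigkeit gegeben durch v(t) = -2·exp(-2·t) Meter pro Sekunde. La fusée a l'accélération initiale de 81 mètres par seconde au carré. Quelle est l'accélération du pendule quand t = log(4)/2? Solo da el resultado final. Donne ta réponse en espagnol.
En t = log(4)/2, a = 1.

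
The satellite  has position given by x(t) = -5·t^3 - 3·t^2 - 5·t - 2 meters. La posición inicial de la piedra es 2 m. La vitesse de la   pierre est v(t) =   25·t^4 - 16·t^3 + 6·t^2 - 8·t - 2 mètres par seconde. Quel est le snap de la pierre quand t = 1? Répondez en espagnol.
Partiendo de la velocidad v(t) = 25·t^4 - 16·t^3 + 6·t^2 - 8·t - 2, tomamos 3 derivadas. Derivando la velocidad, obtenemos la aceleración: a(t) = 100·t^3 - 48·t^2 + 12·t - 8. Tomando d/dt de a(t), encontramos j(t) = 300·t^2 - 96·t + 12. Tomando d/dt de j(t), encontramos s(t) = 600·t - 96. Tenemos el snap s(t) = 600·t - 96. Sustituyendo t = 1: s(1) = 504.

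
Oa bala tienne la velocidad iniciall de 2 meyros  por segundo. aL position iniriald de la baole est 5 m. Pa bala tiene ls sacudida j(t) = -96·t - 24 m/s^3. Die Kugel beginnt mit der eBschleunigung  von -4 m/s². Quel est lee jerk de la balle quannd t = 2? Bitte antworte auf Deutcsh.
Mit j(t) = -96·t - 24 und Einsetzen von t = 2, finden wir j = -216.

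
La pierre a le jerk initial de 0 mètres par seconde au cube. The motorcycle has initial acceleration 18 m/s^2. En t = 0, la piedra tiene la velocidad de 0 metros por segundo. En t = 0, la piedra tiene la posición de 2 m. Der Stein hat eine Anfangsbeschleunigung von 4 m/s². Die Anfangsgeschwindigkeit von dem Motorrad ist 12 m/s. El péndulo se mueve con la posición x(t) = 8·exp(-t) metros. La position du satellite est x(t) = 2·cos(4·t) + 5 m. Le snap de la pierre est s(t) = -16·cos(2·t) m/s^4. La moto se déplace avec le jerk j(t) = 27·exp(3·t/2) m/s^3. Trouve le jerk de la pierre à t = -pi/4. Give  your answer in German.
Ausgehend von dem Snap s(t) = -16·cos(2·t), nehmen wir 1 Integral. Durch Integration von dem Snap und Verwendung der Anfangsbedingung j(0) = 0, erhalten wir j(t) = -8·sin(2·t). Wir haben den Ruck j(t) = -8·sin(2·t). Durch Einsetzen von t = -pi/4: j(-pi/4) = 8.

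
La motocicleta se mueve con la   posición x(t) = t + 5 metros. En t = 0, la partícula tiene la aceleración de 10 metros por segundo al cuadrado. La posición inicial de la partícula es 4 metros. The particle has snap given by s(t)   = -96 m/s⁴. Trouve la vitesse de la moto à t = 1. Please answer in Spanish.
Debemos derivar nuestra ecuación de la posición x(t) = t + 5 1 vez. Tomando d/dt de x(t), encontramos v(t) = 1. De la ecuación de la velocidad v(t) = 1, sustituimos t = 1 para obtener v = 1.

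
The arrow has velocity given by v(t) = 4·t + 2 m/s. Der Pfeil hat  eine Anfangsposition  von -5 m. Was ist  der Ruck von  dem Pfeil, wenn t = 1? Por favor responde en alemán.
Um dies zu lösen, müssen wir 2 Ableitungen unserer Gleichung für die Geschwindigkeit v(t) = 4·t + 2 nehmen. Die Ableitung von der Geschwindigkeit ergibt die Beschleunigung: a(t) = 4. Mit d/dt von a(t) finden wir j(t) = 0. Mit j(t) = 0 und Einsetzen von t = 1, finden wir j = 0.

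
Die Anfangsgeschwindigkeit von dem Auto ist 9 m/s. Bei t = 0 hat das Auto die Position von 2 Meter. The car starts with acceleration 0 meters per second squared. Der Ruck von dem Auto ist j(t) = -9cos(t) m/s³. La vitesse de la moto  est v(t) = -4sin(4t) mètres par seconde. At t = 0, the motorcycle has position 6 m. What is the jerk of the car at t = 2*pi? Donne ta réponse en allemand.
Aus der Gleichung für den Ruck j(t) = -9·cos(t), setzen wir t = 2*pi ein und erhalten j = -9.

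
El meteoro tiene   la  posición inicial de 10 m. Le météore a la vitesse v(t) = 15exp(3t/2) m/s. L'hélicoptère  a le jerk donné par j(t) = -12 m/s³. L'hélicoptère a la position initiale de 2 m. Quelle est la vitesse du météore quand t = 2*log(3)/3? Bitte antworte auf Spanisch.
Usando v(t) = 15·exp(3·t/2) y sustituyendo t = 2*log(3)/3, encontramos v = 45.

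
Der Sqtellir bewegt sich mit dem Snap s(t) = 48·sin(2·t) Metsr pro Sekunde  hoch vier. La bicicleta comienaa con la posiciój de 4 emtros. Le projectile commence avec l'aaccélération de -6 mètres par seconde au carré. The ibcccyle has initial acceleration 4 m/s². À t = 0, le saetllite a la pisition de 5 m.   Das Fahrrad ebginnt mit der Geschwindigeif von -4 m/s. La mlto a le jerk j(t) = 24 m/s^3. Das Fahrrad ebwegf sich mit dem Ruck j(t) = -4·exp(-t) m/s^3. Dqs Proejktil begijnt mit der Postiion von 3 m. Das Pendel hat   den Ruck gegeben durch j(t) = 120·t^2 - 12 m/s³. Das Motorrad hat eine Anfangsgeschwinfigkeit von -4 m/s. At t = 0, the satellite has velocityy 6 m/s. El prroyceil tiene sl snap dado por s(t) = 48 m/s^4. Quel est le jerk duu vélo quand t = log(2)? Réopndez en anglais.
Using j(t) = -4·exp(-t) and substituting t = log(2), we find j = -2.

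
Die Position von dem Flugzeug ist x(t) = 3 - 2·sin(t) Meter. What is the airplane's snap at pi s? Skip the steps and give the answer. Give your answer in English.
At t = pi, s = 0.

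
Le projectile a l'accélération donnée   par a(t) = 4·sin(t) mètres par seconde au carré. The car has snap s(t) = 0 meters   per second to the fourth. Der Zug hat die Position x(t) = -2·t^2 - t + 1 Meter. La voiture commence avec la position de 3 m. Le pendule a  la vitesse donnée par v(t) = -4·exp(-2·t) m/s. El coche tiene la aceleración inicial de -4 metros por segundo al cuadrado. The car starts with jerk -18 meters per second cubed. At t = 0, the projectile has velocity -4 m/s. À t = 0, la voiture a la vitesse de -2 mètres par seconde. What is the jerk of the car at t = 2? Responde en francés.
Pour résoudre ceci, nous devons prendre 1 primitive de notre équation du snap s(t) = 0. La primitive du snap, avec j(0) = -18, donne le jerk: j(t) = -18. En utilisant j(t) = -18 et en substituant t = 2, nous trouvons j = -18.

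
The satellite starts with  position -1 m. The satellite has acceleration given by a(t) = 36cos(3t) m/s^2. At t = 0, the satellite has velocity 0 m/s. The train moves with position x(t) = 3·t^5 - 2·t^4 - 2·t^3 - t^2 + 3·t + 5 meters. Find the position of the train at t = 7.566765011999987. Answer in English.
From the given position equation x(t) = 3·t^5 - 2·t^4 - 2·t^3 - t^2 + 3·t + 5, we substitute t = 7.566765011999987 to get x = 66964.5331628511.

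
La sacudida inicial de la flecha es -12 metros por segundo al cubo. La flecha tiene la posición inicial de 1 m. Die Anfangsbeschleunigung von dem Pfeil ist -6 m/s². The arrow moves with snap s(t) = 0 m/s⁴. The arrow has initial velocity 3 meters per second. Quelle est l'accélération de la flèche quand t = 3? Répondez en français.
Nous devons intégrer notre équation du snap s(t) = 0 2 fois. La primitive du snap est le jerk. En utilisant j(0) = -12, nous obtenons j(t) = -12. En intégrant le jerk et en utilisant la condition initiale a(0) = -6, nous obtenons a(t) = -12·t - 6. Nous avons l'accélération a(t) = -12·t - 6. En substituant t = 3: a(3) = -42.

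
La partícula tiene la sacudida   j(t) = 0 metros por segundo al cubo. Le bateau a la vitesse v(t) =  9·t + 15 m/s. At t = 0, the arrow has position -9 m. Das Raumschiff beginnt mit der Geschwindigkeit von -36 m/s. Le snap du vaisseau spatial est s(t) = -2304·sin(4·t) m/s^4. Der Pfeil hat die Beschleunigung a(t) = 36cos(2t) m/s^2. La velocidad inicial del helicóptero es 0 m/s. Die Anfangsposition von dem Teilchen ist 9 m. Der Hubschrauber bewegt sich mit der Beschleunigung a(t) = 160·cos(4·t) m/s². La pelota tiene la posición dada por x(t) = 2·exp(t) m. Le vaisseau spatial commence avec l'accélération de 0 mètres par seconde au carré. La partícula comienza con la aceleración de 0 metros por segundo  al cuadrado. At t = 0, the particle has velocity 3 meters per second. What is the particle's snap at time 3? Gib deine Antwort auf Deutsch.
Um dies zu lösen, müssen wir 1 Ableitung unserer Gleichung für den Ruck j(t) = 0 nehmen. Mit d/dt von j(t) finden wir s(t) = 0. Aus der Gleichung für den Snap s(t) = 0, setzen wir t = 3 ein und erhalten s = 0.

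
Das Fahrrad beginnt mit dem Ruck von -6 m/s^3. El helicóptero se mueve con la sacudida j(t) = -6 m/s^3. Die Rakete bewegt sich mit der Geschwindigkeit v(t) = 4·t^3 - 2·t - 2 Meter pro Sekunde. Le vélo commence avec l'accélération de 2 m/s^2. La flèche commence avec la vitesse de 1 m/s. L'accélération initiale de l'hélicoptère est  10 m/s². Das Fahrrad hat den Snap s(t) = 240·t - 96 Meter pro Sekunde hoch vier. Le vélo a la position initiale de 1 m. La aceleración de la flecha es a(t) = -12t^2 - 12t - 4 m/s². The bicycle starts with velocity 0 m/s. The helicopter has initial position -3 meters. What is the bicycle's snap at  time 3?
From the given snap equation s(t) = 240·t - 96, we substitute t = 3 to get s = 624.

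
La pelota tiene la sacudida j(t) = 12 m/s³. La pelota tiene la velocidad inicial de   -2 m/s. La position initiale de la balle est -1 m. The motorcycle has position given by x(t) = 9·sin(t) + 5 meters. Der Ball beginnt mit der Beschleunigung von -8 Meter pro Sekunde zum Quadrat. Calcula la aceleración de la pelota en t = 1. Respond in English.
We need to integrate our jerk equation j(t) = 12 1 time. The antiderivative of jerk is acceleration. Using a(0) = -8, we get a(t) = 12·t - 8. From the given acceleration equation a(t) = 12·t - 8, we substitute t = 1 to get a = 4.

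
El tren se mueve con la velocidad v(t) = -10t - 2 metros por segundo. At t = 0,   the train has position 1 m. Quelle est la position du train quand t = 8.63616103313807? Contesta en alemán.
Um dies zu lösen, müssen wir 1 Stammfunktion unserer Gleichung für die Geschwindigkeit v(t) = -10·t - 2 finden. Das Integral von der Geschwindigkeit ist die Position. Mit x(0) = 1 erhalten wir x(t) = -5·t^2 - 2·t + 1. Mit x(t) = -5·t^2 - 2·t + 1 und Einsetzen von t = 8.63616103313807, finden wir x = -389.188709017738.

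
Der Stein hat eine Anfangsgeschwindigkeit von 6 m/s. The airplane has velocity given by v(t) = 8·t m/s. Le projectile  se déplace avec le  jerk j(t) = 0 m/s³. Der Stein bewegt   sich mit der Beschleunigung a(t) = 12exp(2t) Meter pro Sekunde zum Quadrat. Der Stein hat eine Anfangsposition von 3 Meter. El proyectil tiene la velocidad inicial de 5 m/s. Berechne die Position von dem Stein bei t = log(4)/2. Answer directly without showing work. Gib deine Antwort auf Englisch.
The position at t = log(4)/2 is x = 12.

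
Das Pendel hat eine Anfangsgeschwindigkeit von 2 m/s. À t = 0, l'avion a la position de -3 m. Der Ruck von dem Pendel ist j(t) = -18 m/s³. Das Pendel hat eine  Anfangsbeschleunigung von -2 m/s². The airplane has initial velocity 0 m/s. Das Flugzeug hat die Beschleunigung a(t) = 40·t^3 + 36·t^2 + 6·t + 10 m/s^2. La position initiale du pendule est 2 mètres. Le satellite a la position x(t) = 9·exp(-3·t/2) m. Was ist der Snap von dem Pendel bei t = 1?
Ausgehend von dem Ruck j(t) = -18, nehmen wir 1 Ableitung. Mit d/dt von j(t) finden wir s(t) = 0. Mit s(t) = 0 und Einsetzen von t = 1, finden wir s = 0.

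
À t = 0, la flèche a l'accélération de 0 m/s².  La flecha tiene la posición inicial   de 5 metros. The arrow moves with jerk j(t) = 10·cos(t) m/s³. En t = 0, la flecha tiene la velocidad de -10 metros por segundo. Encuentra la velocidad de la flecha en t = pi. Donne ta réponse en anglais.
To find the answer, we compute 2 integrals of j(t) = 10·cos(t). The integral of jerk is acceleration. Using a(0) = 0, we get a(t) = 10·sin(t). Taking ∫a(t)dt and applying v(0) = -10, we find v(t) = -10·cos(t). From the given velocity equation v(t) = -10·cos(t), we substitute t = pi to get v = 10.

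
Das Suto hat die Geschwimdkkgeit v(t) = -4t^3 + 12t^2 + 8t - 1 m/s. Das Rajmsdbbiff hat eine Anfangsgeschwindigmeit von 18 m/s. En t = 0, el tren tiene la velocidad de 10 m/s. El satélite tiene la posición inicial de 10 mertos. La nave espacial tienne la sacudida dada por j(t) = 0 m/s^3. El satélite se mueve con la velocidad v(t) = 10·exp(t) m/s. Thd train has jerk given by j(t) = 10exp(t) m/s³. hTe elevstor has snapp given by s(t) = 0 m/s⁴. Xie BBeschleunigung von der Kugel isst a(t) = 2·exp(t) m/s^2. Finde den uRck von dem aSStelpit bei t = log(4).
Um dies zu lösen, müssen wir 2 Ableitungen unserer Gleichung für die Geschwindigkeit v(t) = 10·exp(t) nehmen. Mit d/dt von v(t) finden wir a(t) = 10·exp(t). Durch Ableiten von der Beschleunigung erhalten wir den Ruck: j(t) = 10·exp(t). Aus der Gleichung für den Ruck j(t) = 10·exp(t), setzen wir t = log(4) ein und erhalten j = 40.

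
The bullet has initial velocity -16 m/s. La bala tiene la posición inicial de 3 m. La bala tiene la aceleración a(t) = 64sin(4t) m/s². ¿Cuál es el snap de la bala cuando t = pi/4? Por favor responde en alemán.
Wir müssen unsere Gleichung für die Beschleunigung a(t) = 64·sin(4·t) 2-mal ableiten. Durch Ableiten von der Beschleunigung erhalten wir den Ruck: j(t) = 256·cos(4·t). Die Ableitung von dem Ruck ergibt den Snap: s(t) = -1024·sin(4·t). Mit s(t) = -1024·sin(4·t) und Einsetzen von t = pi/4, finden wir s = 0.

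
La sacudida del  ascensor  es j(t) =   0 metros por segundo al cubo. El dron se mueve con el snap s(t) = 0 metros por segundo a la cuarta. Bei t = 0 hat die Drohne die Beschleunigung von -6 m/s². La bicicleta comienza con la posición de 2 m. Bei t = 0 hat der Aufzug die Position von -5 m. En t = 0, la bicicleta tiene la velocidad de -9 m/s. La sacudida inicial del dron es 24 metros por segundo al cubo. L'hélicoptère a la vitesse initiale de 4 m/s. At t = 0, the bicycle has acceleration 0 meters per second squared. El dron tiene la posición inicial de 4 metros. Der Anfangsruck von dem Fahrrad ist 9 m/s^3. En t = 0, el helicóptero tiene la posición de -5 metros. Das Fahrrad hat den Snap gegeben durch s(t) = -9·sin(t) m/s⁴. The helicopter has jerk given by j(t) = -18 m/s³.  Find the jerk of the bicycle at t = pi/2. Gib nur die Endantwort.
The jerk at t = pi/2 is j = 0.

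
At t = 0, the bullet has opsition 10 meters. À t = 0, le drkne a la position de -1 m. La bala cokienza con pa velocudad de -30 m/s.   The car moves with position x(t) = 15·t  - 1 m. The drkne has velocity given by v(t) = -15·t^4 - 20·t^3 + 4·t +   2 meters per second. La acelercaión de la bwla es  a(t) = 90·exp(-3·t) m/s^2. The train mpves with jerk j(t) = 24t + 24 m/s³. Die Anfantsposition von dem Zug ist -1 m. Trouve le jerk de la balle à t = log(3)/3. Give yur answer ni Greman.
Wir müssen unsere Gleichung für die Beschleunigung a(t) = 90·exp(-3·t) 1-mal ableiten. Die Ableitung von der Beschleunigung ergibt den Ruck: j(t) = -270·exp(-3·t). Wir haben den Ruck j(t) = -270·exp(-3·t). Durch Einsetzen von t = log(3)/3: j(log(3)/3) = -90.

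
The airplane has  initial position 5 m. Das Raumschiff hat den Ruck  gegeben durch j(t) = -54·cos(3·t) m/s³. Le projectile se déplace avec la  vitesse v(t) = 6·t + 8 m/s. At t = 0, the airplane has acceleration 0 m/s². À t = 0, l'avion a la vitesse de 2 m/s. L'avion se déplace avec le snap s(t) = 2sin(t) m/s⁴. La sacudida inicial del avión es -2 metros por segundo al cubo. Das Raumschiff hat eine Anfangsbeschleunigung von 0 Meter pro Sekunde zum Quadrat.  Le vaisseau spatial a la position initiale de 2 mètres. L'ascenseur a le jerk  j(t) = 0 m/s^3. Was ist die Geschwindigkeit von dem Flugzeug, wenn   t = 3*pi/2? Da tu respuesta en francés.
Nous devons trouver l'intégrale de notre équation du snap s(t) = 2·sin(t) 3 fois. En prenant ∫s(t)dt et en appliquant j(0) = -2, nous trouvons j(t) = -2·cos(t). En intégrant le jerk et en utilisant la condition initiale a(0) = 0, nous obtenons a(t) = -2·sin(t). La primitive de l'accélération, avec v(0) = 2, donne la vitesse: v(t) = 2·cos(t). De l'équation de la vitesse v(t) = 2·cos(t), nous substituons t = 3*pi/2 pour obtenir v = 0.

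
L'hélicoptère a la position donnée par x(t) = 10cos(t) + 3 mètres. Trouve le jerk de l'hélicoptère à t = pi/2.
Pour résoudre ceci, nous devons prendre 3 dérivées de notre équation de la position x(t) = 10·cos(t) + 3. En prenant d/dt de x(t), nous trouvons v(t) = -10·sin(t). En prenant d/dt de v(t), nous trouvons a(t) = -10·cos(t). En prenant d/dt de a(t), nous trouvons j(t) = 10·sin(t). De l'équation du jerk j(t) = 10·sin(t), nous substituons t = pi/2 pour obtenir j = 10.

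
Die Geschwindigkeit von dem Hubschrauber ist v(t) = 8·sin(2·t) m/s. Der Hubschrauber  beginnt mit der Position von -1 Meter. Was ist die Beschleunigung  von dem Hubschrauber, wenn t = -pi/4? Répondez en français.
En partant de la vitesse v(t) = 8·sin(2·t), nous prenons 1 dérivée. En prenant d/dt de v(t), nous trouvons a(t) = 16·cos(2·t). Nous avons l'accélération a(t) = 16·cos(2·t). En substituant t = -pi/4: a(-pi/4) = 0.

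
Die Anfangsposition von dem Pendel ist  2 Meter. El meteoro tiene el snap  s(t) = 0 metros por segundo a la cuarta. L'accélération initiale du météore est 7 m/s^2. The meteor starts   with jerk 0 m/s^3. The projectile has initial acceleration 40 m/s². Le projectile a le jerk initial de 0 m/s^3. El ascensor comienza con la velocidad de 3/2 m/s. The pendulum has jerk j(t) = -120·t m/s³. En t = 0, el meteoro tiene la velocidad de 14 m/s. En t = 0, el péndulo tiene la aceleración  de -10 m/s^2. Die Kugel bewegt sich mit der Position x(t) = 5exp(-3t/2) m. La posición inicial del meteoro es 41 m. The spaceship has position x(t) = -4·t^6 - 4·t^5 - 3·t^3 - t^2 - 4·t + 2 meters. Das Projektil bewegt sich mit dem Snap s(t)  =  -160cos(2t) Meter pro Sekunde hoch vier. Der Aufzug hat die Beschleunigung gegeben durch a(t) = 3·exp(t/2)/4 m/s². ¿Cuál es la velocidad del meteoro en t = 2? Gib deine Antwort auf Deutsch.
Wir müssen die Stammfunktion unserer Gleichung für den Snap s(t) = 0 3-mal finden. Durch Integration von dem Snap und Verwendung der Anfangsbedingung j(0) = 0, erhalten wir j(t) = 0. Mit ∫j(t)dt und Anwendung von a(0) = 7, finden wir a(t) = 7. Mit ∫a(t)dt und Anwendung von v(0) = 14, finden wir v(t) = 7·t + 14. Aus der Gleichung für die Geschwindigkeit v(t) = 7·t + 14, setzen wir t = 2 ein und erhalten v = 28.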